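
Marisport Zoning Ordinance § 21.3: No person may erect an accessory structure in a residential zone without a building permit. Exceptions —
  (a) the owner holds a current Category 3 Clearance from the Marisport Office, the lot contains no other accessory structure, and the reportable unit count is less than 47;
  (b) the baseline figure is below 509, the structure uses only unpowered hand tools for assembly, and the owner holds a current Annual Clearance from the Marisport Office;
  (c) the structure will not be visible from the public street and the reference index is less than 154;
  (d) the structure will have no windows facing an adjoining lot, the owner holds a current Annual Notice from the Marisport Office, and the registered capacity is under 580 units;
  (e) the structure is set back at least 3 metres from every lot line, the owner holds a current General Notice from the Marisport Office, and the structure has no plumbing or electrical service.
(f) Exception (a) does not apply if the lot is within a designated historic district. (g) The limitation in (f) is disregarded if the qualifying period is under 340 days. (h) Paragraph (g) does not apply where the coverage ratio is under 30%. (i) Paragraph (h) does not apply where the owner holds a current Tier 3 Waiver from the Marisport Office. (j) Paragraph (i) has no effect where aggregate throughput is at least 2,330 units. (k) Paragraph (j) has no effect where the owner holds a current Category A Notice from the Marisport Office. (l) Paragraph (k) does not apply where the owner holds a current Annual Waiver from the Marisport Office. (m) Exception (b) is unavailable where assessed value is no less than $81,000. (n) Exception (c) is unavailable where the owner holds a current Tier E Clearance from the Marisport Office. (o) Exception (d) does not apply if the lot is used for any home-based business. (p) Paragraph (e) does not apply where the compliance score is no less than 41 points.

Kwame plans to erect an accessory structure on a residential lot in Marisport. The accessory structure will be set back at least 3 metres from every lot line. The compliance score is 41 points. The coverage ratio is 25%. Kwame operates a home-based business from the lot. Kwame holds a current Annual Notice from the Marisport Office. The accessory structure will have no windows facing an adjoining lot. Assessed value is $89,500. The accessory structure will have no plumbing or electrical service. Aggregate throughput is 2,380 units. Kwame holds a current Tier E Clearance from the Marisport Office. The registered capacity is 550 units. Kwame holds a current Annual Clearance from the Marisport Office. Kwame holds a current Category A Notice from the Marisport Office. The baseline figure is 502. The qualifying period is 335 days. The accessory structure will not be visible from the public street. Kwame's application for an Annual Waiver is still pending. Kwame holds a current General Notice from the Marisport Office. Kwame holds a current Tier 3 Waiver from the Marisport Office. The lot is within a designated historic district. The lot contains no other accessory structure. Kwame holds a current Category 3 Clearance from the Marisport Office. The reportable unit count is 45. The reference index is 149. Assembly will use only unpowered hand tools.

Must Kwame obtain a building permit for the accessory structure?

Exception (a)'s conditions are all satisfied: a current Category 3 Clearance is held; the lot has no other accessory structure; the reportable unit count is 45, less than the 47 limit. Considering the limiting provisions: (f) operates (the lot is in a historic district), but is itself disapplied by (g): (g) operates against (f): the qualifying period is 335 days, under the 340 days limit. (h) would limit (g) — the coverage ratio is 25%, under the 30% limit — but (i) sets (h) aside: (i) applies — a current Tier 3 Waiver is held. (j) is engaged (aggregate throughput is 2,380 units, meeting the 2,330 units threshold), but is set aside by (k): (k) operates against (j): a current Category A Notice is held. (l), which would lift (k), is inapplicable — there is no Annual Waiver in force. So (a) applies.
Exception (b)'s conditions are all satisfied: the baseline figure is 502, below the 509 limit; assembly uses only hand tools; a current Annual Clearance is held. However, paragraph (m) must be considered: (m) operates — assessed value is $89,500, meeting the $81,000 threshold. Exception (b) does not apply.
Exception (c): the structure will not be visible from the street; the reference index is 149, less than the 154 limit — every condition holds. But applying paragraph (n): (n) operates against (c): a current Tier E Clearance is held. Exception (c) does not apply.
All of (d)'s requirements are met (no windows face an adjoining lot; a current Annual Notice is held; the registered capacity is 550 units, under the 580 units limit). But: (o) is engaged — a home-based business operates on the lot. Exception (d) does not apply.
All of (e)'s requirements are met (the setback is at least 3 m on every side; a current General Notice is held; there is no plumbing or electrical service). But applying paragraph (p): (p) applies — the compliance score is 41 points, meeting the 41 points threshold. So (e) is unavailable.

No — exception (a) applies; Kwame does not need a building permit.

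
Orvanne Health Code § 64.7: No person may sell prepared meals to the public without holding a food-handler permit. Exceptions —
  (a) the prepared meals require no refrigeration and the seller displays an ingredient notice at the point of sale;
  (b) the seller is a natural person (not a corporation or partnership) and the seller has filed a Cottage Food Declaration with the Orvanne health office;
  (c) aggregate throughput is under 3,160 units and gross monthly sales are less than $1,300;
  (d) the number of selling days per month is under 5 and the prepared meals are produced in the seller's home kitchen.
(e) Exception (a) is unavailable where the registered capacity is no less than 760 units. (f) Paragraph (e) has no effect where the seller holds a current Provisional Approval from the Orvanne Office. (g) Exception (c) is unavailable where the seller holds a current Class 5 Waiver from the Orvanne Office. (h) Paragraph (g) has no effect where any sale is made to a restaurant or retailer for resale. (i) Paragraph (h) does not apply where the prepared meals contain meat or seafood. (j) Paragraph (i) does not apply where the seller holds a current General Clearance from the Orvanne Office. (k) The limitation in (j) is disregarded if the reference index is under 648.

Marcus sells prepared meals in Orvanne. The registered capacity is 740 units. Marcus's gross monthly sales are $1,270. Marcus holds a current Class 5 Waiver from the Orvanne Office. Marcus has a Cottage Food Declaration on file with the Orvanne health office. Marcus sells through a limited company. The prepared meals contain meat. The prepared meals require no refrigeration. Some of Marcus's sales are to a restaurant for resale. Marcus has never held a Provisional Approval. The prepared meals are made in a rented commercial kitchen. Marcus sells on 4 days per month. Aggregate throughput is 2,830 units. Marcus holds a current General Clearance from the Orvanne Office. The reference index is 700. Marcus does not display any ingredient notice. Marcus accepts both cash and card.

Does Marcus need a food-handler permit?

No — exception (c) applies; Marcus is not required to hold a food-handler permit.

Exception (a) does not apply: no ingredient notice is displayed.
Exception (b) fails — the seller operates through a limited company.
Exception (c) is satisfied on its face — aggregate throughput is 2,830 units, under the 3,160 units limit; gross monthly sales are $1,270, less than the $1,300 limit. Applying paragraphs (g)–(k): (g) operates (a current Class 5 Waiver is held), but is itself disapplied by (h): (h) operates against (g): some sales are to a restaurant for resale. (i) would limit (h) — the prepared meals contain meat — but (j) sets (i) aside: (j) operates against (i): a current General Clearance is held. (k), which would lift (j), does not operate here — the reference index is 700, not under 648. Exception (c) stands.
Exception (d) fails — the prepared meals are made in a commercial kitchen, not a home kitchen.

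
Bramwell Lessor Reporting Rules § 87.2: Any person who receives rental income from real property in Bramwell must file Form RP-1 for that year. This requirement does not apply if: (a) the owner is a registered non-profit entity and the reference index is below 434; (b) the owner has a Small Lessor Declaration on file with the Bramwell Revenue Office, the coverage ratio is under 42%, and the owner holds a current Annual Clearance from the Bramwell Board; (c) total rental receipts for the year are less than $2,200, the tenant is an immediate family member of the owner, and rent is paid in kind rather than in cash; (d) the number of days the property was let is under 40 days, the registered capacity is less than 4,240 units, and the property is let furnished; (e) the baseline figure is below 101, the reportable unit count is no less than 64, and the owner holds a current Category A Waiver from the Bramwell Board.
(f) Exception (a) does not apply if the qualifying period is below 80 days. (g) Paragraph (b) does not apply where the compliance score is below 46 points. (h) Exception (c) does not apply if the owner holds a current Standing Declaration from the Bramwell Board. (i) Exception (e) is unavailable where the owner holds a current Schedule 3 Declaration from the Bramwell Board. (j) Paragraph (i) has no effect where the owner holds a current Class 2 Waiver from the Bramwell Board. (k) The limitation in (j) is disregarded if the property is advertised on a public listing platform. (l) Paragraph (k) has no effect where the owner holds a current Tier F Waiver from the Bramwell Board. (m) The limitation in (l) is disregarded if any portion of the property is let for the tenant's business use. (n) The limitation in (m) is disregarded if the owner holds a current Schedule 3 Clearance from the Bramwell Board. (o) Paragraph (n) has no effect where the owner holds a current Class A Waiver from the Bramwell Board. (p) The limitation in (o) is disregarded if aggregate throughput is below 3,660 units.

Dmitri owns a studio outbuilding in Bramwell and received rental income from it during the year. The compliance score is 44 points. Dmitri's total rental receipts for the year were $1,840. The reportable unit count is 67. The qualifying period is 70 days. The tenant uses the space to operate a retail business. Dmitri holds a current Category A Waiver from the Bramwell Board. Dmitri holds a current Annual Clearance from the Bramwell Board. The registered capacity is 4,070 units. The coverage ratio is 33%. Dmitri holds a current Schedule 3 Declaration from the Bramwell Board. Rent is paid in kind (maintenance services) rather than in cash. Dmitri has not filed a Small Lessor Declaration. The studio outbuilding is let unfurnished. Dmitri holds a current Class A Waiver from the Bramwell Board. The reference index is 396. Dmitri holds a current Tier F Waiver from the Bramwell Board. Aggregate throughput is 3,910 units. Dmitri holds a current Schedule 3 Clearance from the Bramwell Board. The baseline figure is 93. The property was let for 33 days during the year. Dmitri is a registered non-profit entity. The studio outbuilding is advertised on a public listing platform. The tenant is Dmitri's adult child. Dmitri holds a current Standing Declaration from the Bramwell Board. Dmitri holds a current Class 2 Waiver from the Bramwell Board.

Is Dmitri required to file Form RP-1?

Yes — Dmitri must file Form RP-1.

Exception (a): Dmitri is a registered non-profit; the reference index is 396, below the 434 limit — every condition holds. Turning to paragraph (f): (f) operates against (a): the qualifying period is 70 days, below the 80 days limit. So (a) is unavailable.
Exception (b) requires that the owner has a Small Lessor Declaration on file with the Bramwell Revenue Office; but no Small Lessor Declaration is on file, so (b) is unavailable.
Exception (c) is satisfied on its face — total rental receipts for the year are $1,840, less than the $2,200 limit; the tenant is an immediate family member; rent is paid in kind. Turning to paragraph (h): (h) operates against (c): a current Standing Declaration is held. (c) is therefore removed.
Exception (d) does not apply: the property is let unfurnished.
All of (e)'s requirements are met (the baseline figure is 93, below the 101 limit; the reportable unit count is 67, meeting the 64 threshold; a current Category A Waiver is held). Turning to paragraphs (i)–(p): (i) is engaged — a current Schedule 3 Declaration is held. (j) is engaged (a current Class 2 Waiver is held), but is displaced by (k): (k) is engaged — the property is publicly advertised. (l) would limit (k) — a current Tier F Waiver is held — but (m) sets (l) aside: (m) operates — the space is let for business use. (n) is triggered (a current Schedule 3 Clearance is held), but is set aside by (o): (o) operates against (n): a current Class A Waiver is held. (p) is inapplicable (aggregate throughput is 3,910 units, not below 3,660 units), so (o) stands. (e) is therefore removed.
No exception applies. The general rule governs.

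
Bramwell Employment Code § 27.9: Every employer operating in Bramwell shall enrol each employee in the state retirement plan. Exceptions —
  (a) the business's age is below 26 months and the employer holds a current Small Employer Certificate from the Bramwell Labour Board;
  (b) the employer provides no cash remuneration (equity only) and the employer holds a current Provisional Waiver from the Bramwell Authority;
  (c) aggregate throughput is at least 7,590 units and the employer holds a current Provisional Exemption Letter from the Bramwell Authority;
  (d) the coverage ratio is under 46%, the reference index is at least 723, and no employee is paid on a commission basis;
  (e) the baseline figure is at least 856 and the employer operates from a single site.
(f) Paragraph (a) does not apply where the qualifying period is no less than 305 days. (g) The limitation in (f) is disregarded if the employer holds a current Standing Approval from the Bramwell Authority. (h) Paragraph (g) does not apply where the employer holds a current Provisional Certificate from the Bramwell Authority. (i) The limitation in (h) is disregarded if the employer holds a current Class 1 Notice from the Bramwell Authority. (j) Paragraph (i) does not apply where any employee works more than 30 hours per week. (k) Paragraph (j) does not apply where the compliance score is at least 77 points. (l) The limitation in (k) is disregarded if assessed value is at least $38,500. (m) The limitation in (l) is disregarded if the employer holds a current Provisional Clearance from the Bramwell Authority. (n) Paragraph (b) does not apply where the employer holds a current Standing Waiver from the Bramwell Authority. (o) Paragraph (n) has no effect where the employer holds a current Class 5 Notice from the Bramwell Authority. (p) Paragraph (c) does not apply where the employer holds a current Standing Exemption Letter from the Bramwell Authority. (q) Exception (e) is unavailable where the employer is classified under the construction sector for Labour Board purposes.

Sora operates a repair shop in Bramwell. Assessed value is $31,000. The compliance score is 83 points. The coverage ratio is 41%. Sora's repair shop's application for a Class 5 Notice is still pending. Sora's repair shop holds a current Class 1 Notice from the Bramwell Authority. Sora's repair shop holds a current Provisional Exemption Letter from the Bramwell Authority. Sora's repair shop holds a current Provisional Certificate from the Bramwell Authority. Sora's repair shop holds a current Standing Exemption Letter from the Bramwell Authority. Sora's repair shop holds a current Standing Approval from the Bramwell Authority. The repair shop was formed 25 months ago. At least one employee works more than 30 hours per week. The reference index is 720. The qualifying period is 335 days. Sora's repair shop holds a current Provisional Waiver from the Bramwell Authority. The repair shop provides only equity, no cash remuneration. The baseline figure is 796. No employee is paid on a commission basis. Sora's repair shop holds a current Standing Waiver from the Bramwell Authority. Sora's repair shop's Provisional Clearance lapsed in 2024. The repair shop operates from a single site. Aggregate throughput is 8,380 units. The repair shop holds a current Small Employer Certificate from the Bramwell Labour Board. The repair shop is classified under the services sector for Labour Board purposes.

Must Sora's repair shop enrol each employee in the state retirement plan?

Exception (a) is satisfied on its face — the business's age is 25 months, below the 26 months limit; a current Small Employer Certificate is held. Considering the limiting provisions: (f) is triggered (the qualifying period is 335 days, meeting the 305 days threshold), but is displaced by (g): (g) is engaged — a current Standing Approval is held. (h) would limit (g) — a current Provisional Certificate is held — but (i) sets (h) aside: (i) is triggered — a current Class 1 Notice is held. (j) would limit (i) — at least one employee exceeds 30 hours/week — but (k) sets (j) aside: (k) operates against (j): the compliance score is 83 points, meeting the 77 points threshold. (l) does not operate here (assessed value is $31,000, short of $38,500), so (k) stands. So (a) applies.
All of (b)'s requirements are met (remuneration is equity-only; a current Provisional Waiver is held). But applying paragraphs (n)–(o): (n) applies — a current Standing Waiver is held. (o), which would lift (n), is not engaged — no current Class 5 Notice is held. So (b) is unavailable.
All of (c)'s requirements are met (aggregate throughput is 8,380 units, meeting the 7,590 units threshold; a current Provisional Exemption Letter is held). Turning to paragraph (p): (p) operates against (c): a current Standing Exemption Letter is held. Exception (c) does not apply.
Exception (d) fails — the reference index is 720, short of 723.
Exception (e) requires that the baseline figure is at least 856; but the baseline figure is 796, short of 856, so (e) is unavailable.

No — exception (a) applies; Sora's repair shop is not required to enrol each employee in the state retirement plan.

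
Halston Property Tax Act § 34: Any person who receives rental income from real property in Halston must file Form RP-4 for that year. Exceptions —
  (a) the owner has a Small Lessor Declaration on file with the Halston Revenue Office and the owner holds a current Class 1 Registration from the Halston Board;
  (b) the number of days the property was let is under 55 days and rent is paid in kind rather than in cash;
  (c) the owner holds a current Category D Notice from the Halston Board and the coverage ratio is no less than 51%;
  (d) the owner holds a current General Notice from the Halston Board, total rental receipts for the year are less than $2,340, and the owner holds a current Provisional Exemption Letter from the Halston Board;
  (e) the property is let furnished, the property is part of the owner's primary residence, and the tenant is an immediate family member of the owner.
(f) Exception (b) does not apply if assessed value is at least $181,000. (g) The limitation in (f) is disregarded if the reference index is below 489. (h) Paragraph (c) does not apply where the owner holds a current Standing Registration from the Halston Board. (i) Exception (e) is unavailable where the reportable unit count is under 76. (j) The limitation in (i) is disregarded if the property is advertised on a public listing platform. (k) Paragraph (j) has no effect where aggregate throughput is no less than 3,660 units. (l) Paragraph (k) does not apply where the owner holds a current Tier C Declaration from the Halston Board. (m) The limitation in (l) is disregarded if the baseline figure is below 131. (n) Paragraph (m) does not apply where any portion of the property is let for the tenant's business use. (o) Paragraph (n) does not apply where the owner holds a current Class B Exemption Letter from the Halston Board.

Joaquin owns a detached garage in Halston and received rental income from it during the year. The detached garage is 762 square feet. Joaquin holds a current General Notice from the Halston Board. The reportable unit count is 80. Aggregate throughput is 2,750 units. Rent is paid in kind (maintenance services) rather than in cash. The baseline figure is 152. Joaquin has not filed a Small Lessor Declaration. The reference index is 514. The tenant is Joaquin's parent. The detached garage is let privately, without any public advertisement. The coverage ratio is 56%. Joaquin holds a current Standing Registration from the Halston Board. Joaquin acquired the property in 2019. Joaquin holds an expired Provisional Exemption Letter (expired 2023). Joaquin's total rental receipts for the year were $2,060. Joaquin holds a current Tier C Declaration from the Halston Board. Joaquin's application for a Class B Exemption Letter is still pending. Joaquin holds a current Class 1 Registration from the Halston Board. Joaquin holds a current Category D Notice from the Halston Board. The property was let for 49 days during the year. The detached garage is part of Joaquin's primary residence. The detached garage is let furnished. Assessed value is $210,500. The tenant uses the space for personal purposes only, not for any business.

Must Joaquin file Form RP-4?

Exception (a) fails — no Small Lessor Declaration is on file.
All of (b)'s requirements are met (the number of days the property was let is 49 days, under the 55 days limit; rent is paid in kind). Turning to paragraphs (f)–(g): (f) operates against (b): assessed value is $210,500, meeting the $181,000 threshold. (g) does not operate here (the reference index is 514, not below 489), so (f) stands. (b) is therefore removed.
Exception (c): a current Category D Notice is held; the coverage ratio is 56%, meeting the 51% threshold — every condition holds. But applying paragraph (h): (h) operates against (c): a current Standing Registration is held. (c) is therefore removed.
Exception (d) requires that the owner holds a current Provisional Exemption Letter from the Halston Board; but no current Provisional Exemption Letter is held, so (d) is unavailable.
Exception (e) is satisfied on its face — the property is let furnished; the detached garage is part of the primary residence; the tenant is an immediate family member. As to paragraphs (i)–(o): (i) is not engaged — the reportable unit count is 80, not under 76. So (e) applies.

No — exception (e) applies; Joaquin is not required to file Form RP-4.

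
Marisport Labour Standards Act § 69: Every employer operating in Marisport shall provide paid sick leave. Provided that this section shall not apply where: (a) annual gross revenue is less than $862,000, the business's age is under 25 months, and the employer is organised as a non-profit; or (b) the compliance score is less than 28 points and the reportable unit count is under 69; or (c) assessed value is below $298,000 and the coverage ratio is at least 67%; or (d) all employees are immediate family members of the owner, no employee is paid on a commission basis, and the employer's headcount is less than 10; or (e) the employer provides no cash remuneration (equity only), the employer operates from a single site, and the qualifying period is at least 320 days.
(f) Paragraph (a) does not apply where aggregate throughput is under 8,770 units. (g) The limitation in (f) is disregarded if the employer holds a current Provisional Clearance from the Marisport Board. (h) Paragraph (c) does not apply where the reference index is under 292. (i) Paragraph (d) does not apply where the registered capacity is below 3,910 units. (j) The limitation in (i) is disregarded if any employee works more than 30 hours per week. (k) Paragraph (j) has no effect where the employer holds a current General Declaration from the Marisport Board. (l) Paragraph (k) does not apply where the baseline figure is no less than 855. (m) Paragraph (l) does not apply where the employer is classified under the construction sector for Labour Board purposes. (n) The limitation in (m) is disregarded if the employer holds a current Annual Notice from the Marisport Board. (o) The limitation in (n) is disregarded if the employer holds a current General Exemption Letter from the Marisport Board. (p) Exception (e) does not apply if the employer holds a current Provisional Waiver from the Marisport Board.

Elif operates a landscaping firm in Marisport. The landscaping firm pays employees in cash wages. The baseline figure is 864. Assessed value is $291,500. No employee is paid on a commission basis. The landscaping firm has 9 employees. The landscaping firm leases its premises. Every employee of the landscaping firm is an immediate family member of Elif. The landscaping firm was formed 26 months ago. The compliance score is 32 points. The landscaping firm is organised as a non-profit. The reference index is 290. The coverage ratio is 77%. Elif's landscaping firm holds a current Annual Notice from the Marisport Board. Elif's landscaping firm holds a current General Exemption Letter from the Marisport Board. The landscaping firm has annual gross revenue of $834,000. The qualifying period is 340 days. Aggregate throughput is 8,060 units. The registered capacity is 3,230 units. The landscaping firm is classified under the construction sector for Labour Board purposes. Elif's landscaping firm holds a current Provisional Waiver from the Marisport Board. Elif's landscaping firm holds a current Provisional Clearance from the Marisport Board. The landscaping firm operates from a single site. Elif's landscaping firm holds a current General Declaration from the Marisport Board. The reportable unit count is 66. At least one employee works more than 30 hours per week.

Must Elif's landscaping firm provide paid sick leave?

Exception (a) requires that the business's age is under 25 months; but the business's age is 26 months, not under 25 months, so (a) is unavailable.
Exception (b) requires that the compliance score is less than 28 points; but the compliance score is 32 points, not less than 28 points, so (b) is unavailable.
Exception (c): assessed value is $291,500, below the $298,000 limit; the coverage ratio is 77%, meeting the 67% threshold — every condition holds. But: (h) operates — the reference index is 290, under the 292 limit. So (c) is unavailable.
Exception (d)'s conditions are all satisfied: every employee is an immediate family member; no employee is paid on commission; the employer's headcount is 9, less than the 10 limit. However, paragraphs (i)–(o) must be considered: (i) applies — the registered capacity is 3,230 units, below the 3,910 units limit. (j) operates (at least one employee exceeds 30 hours/week), but is displaced by (k): (k) operates against (j): a current General Declaration is held. (l) is triggered (the baseline figure is 864, meeting the 855 threshold), but is itself disapplied by (m): (m) is triggered — the landscaping firm is classified under the construction sector. (n) operates (a current Annual Notice is held), but is displaced by (o): (o) operates against (n): a current General Exemption Letter is held. (d) is therefore removed.
Exception (e) fails — employees are paid cash wages.
None of the exceptions is available; § 69 applies in full.

Yes — Elif's landscaping firm must provide paid sick leave.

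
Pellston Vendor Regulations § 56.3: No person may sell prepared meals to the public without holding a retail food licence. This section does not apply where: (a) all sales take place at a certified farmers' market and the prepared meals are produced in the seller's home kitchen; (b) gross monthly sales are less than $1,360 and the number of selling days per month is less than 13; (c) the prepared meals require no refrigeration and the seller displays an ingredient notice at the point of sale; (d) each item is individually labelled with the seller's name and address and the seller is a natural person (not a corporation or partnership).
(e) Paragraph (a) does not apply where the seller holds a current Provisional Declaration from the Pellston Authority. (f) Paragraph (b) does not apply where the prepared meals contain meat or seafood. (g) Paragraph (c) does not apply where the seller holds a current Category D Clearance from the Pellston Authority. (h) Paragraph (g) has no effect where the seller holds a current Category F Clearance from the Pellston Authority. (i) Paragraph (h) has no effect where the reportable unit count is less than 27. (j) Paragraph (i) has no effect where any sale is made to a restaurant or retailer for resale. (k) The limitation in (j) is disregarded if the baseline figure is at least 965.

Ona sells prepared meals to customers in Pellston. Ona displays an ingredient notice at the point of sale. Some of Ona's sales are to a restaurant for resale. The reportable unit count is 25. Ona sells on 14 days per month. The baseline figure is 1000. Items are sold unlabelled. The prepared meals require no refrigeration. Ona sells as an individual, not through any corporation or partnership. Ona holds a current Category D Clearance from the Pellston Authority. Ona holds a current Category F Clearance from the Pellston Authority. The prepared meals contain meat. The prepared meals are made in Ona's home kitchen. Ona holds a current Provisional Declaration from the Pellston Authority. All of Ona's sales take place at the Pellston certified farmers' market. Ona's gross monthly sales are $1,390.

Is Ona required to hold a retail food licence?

Exception (a) is satisfied on its face — all sales are at a certified farmers' market; the prepared meals are home-kitchen produced. However, paragraph (e) must be considered: (e) operates against (a): a current Provisional Declaration is held. (a) is therefore removed.
Exception (b) fails — gross monthly sales are $1,390, not less than $1,360.
Exception (c): the prepared meals are shelf-stable; an ingredient notice is displayed — every condition holds. But: (g) operates — a current Category D Clearance is held. (h) operates (a current Category F Clearance is held), but is set aside by (i): (i) is engaged — the reportable unit count is 25, less than the 27 limit. (j) is engaged (some sales are to a restaurant for resale), but is overridden by (k): (k) applies — the baseline figure is 1,000, meeting the 965 threshold. Exception (c) does not apply.
Exception (d) fails — items are sold unlabelled.
No exception displaces § 56.3.

Yes — Ona must hold a retail food licence.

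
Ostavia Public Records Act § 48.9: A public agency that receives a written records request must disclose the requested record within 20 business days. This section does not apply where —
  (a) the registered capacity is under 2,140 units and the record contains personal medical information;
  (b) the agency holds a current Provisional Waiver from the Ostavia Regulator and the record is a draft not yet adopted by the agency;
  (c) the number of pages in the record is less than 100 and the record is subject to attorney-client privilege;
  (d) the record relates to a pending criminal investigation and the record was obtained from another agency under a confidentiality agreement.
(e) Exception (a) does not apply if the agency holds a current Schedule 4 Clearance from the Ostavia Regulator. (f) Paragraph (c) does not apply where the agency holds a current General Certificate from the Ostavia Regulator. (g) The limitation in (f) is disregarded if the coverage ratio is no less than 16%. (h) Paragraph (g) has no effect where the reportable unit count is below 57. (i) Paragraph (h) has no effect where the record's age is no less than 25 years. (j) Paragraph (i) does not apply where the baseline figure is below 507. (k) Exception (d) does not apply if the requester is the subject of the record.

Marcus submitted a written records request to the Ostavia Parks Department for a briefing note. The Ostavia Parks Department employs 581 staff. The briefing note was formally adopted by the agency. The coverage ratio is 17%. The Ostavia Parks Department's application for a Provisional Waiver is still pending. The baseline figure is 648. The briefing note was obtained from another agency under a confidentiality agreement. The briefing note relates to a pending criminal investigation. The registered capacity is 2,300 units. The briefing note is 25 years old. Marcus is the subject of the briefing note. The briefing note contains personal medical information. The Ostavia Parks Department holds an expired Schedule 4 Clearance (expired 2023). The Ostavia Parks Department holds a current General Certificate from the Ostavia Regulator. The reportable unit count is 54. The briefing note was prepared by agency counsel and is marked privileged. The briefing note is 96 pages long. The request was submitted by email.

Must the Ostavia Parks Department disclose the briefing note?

No — exception (c) applies; the Ostavia Parks Department is not required to disclose the briefing note.

Exception (a) requires that the registered capacity is under 2,140 units; but the registered capacity is 2,300 units, not under 2,140 units, so (a) is unavailable.
Exception (b) requires that the agency holds a current Provisional Waiver from the Ostavia Regulator; but there is no Provisional Waiver in force, so (b) is unavailable.
Exception (c)'s conditions are all satisfied: the number of pages in the record is 96, less than the 100 limit; the briefing note is privileged. As to paragraphs (f)–(j): (f) would limit (c) — a current General Certificate is held — but (g) sets (f) aside: (g) operates against (f): the coverage ratio is 17%, meeting the 16% threshold. (h) applies (the reportable unit count is 54, below the 57 limit), but is set aside by (i): (i) applies — the record's age is 25 years, meeting the 25 years threshold. (j), which would lift (i), is not engaged — the baseline figure is 648, not below 507. (c) remains available.
Exception (d): the briefing note relates to a pending investigation; the briefing note was obtained under a confidentiality agreement — every condition holds. But applying paragraph (k): (k) operates against (d): Marcus is the subject of the briefing note. Exception (d) does not apply.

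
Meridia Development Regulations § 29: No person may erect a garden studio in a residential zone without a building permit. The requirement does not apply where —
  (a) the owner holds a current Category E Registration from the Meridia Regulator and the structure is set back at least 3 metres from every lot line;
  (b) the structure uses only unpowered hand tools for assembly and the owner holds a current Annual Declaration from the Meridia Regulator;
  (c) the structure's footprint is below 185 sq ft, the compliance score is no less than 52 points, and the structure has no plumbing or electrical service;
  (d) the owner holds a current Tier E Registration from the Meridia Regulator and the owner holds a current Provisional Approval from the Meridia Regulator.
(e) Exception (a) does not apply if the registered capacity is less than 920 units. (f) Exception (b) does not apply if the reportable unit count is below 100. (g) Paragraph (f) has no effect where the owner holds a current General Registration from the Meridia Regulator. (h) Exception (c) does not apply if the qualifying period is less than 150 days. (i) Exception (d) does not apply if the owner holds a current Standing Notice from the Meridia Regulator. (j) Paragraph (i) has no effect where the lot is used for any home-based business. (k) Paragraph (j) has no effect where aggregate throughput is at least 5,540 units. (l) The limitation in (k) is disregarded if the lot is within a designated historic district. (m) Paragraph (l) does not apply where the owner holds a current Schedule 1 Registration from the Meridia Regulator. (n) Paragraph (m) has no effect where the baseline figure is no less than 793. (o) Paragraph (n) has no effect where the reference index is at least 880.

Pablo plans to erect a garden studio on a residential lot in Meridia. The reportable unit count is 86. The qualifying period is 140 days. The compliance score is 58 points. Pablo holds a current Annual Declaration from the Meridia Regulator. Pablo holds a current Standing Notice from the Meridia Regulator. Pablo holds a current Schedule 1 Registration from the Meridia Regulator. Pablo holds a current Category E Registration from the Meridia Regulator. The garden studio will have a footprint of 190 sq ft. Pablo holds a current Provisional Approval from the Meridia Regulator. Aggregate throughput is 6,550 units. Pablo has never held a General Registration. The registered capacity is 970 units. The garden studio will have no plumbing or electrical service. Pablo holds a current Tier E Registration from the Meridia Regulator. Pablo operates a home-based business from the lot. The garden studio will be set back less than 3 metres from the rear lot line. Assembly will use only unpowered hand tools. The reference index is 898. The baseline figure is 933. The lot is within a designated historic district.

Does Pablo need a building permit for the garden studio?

Yes — Pablo must obtain a building permit.

Exception (a) does not apply: the rear setback is under 3 m.
Exception (b) is satisfied on its face — assembly uses only hand tools; a current Annual Declaration is held. But: (f) operates against (b): the reportable unit count is 86, below the 100 limit. (g) does not operate here (no current General Registration is held), so (f) stands. Exception (b) does not apply.
Exception (c) does not apply: the structure's footprint is 190 sq ft, not below 185 sq ft.
Exception (d) is satisfied on its face — a current Tier E Registration is held; a current Provisional Approval is held. But applying paragraphs (i)–(o): (i) operates — a current Standing Notice is held. (j) would limit (i) — a home-based business operates on the lot — but (k) sets (j) aside: (k) operates — aggregate throughput is 6,550 units, meeting the 5,540 units threshold. (l) is triggered (the lot is in a historic district), but is displaced by (m): (m) operates — a current Schedule 1 Registration is held. (n) is engaged (the baseline figure is 933, meeting the 793 threshold), but is displaced by (o): (o) applies — the reference index is 898, meeting the 880 threshold. Exception (d) does not apply.
No exception displaces § 29.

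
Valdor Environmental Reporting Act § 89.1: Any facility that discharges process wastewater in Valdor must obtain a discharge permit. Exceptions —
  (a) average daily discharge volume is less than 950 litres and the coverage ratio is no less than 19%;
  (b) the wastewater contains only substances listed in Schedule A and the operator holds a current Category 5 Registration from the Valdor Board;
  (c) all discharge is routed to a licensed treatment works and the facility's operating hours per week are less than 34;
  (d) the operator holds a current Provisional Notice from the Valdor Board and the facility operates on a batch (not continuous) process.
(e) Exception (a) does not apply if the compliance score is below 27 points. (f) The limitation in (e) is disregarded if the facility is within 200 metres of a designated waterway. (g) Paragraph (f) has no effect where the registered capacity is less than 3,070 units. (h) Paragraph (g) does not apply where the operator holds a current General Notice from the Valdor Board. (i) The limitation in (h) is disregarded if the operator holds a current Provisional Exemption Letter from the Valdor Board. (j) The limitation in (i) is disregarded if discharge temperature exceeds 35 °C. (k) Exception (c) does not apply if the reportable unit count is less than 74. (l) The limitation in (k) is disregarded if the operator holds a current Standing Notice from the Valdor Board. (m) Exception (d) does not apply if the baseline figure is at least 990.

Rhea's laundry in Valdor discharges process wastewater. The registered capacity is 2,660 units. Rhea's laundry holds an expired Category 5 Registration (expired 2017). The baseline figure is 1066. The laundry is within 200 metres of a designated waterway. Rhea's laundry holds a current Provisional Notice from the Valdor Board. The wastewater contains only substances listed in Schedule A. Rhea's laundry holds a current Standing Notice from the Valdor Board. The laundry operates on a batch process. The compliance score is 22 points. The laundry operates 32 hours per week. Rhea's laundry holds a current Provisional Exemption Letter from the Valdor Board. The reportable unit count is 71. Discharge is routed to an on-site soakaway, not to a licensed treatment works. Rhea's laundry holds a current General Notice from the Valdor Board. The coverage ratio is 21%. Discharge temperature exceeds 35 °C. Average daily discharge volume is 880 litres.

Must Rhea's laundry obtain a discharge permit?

Exception (a): average daily discharge volume is 880 litres, less than the 950 litres limit; the coverage ratio is 21%, meeting the 19% threshold — every condition holds. As to paragraphs (e)–(j): (e) would limit (a) — the compliance score is 22 points, below the 27 points limit — but (f) sets (e) aside: (f) operates against (e): the laundry is within 200 m of a designated waterway. (g) operates (the registered capacity is 2,660 units, less than the 3,070 units limit), but is displaced by (h): (h) operates against (g): a current General Notice is held. (i) is engaged (a current Provisional Exemption Letter is held), but yields to (j): (j) operates against (i): discharge temperature exceeds 35 °C. So (a) applies.
Exception (b) does not apply: the Category 5 Registration is not current.
Exception (c) requires that all discharge is routed to a licensed treatment works; but discharge is not routed to a licensed treatment works, so (c) is unavailable.
Exception (d): a current Provisional Notice is held; the facility operates on a batch process — every condition holds. Turning to paragraph (m): (m) is engaged — the baseline figure is 1,066, meeting the 990 threshold. Exception (d) does not apply.

No — exception (a) applies; Rhea's laundry is not required to obtain a discharge permit.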